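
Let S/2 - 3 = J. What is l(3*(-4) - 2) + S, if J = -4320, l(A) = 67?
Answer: -8567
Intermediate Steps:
S = -8634 (S = 6 + 2*(-4320) = 6 - 8640 = -8634)
l(3*(-4) - 2) + S = 67 - 8634 = -8567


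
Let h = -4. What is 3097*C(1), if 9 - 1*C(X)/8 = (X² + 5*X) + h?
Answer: 173432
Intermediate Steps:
C(X) = 104 - 40*X - 8*X² (C(X) = 72 - 8*((X² + 5*X) - 4) = 72 - 8*(-4 + X² + 5*X) = 72 + (32 - 40*X - 8*X²) = 104 - 40*X - 8*X²)
3097*C(1) = 3097*(104 - 40*1 - 8*1²) = 3097*(104 - 40 - 8*1) = 3097*(104 - 40 - 8) = 3097*56 = 173432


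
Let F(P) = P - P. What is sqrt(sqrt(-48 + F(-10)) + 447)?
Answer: sqrt(447 + 4*I*sqrt(3)) ≈ 21.143 + 0.1638*I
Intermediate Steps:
F(P) = 0
sqrt(sqrt(-48 + F(-10)) + 447) = sqrt(sqrt(-48 + 0) + 447) = sqrt(sqrt(-48) + 447) = sqrt(4*I*sqrt(3) + 447) = sqrt(447 + 4*I*sqrt(3))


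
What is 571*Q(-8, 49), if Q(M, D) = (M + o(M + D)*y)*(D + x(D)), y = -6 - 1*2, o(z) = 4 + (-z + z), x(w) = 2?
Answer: -1164840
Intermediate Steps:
o(z) = 4 (o(z) = 4 + 0 = 4)
y = -8 (y = -6 - 2 = -8)
Q(M, D) = (-32 + M)*(2 + D) (Q(M, D) = (M + 4*(-8))*(D + 2) = (M - 32)*(2 + D) = (-32 + M)*(2 + D))
571*Q(-8, 49) = 571*(-64 - 32*49 + 2*(-8) + 49*(-8)) = 571*(-64 - 1568 - 16 - 392) = 571*(-2040) = -1164840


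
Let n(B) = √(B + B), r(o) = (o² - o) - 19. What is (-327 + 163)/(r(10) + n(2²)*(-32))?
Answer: 11644/3151 + 10496*√2/3151 ≈ 8.4061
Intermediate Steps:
r(o) = -19 + o² - o
n(B) = √2*√B (n(B) = √(2*B) = √2*√B)
(-327 + 163)/(r(10) + n(2²)*(-32)) = (-327 + 163)/((-19 + 10² - 1*10) + (√2*√(2²))*(-32)) = -164/((-19 + 100 - 10) + (√2*√4)*(-32)) = -164/(71 + (√2*2)*(-32)) = -164/(71 + (2*√2)*(-32)) = -164/(71 - 64*√2)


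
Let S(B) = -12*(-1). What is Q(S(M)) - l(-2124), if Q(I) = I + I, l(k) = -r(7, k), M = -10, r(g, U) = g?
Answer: 31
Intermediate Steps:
S(B) = 12
l(k) = -7 (l(k) = -1*7 = -7)
Q(I) = 2*I
Q(S(M)) - l(-2124) = 2*12 - 1*(-7) = 24 + 7 = 31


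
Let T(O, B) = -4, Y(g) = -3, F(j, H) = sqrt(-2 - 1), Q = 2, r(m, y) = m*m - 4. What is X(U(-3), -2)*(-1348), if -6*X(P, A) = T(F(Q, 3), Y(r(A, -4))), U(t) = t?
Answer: -2696/3 ≈ -898.67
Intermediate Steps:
r(m, y) = -4 + m**2 (r(m, y) = m**2 - 4 = -4 + m**2)
F(j, H) = I*sqrt(3) (F(j, H) = sqrt(-3) = I*sqrt(3))
X(P, A) = 2/3 (X(P, A) = -1/6*(-4) = 2/3)
X(U(-3), -2)*(-1348) = (2/3)*(-1348) = -2696/3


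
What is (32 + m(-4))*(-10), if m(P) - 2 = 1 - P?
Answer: -390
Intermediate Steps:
m(P) = 3 - P (m(P) = 2 + (1 - P) = 3 - P)
(32 + m(-4))*(-10) = (32 + (3 - 1*(-4)))*(-10) = (32 + (3 + 4))*(-10) = (32 + 7)*(-10) = 39*(-10) = -390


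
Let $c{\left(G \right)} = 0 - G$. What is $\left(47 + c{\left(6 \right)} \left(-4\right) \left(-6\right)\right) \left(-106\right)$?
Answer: $10282$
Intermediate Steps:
$c{\left(G \right)} = - G$
$\left(47 + c{\left(6 \right)} \left(-4\right) \left(-6\right)\right) \left(-106\right) = \left(47 + \left(-1\right) 6 \left(-4\right) \left(-6\right)\right) \left(-106\right) = \left(47 + \left(-6\right) \left(-4\right) \left(-6\right)\right) \left(-106\right) = \left(47 + 24 \left(-6\right)\right) \left(-106\right) = \left(47 - 144\right) \left(-106\right) = \left(-97\right) \left(-106\right) = 10282$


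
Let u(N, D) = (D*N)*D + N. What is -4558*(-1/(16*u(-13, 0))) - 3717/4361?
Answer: -1475041/64792 ≈ -22.766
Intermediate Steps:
u(N, D) = N + N*D² (u(N, D) = N*D² + N = N + N*D²)
-4558*(-1/(16*u(-13, 0))) - 3717/4361 = -4558*1/(208*(1 + 0²)) - 3717/4361 = -4558*1/(208*(1 + 0)) - 3717*1/4361 = -4558/(-13*1*(-16)) - 531/623 = -4558/((-13*(-16))) - 531/623 = -4558/208 - 531/623 = -4558*1/208 - 531/623 = -2279/104 - 531/623 = -1475041/64792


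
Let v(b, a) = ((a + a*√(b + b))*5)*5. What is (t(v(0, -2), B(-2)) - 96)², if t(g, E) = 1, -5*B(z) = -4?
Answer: 9025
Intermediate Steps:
B(z) = ⅘ (B(z) = -⅕*(-4) = ⅘)
v(b, a) = 25*a + 25*a*√2*√b (v(b, a) = ((a + a*√(2*b))*5)*5 = ((a + a*(√2*√b))*5)*5 = ((a + a*√2*√b)*5)*5 = (5*a + 5*a*√2*√b)*5 = 25*a + 25*a*√2*√b)
(t(v(0, -2), B(-2)) - 96)² = (1 - 96)² = (-95)² = 9025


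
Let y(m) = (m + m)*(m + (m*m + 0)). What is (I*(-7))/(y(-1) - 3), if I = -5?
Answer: -35/3 ≈ -11.667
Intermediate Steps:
y(m) = 2*m*(m + m**2) (y(m) = (2*m)*(m + (m**2 + 0)) = (2*m)*(m + m**2) = 2*m*(m + m**2))
(I*(-7))/(y(-1) - 3) = (-5*(-7))/(2*(-1)**2*(1 - 1) - 3) = 35/(2*1*0 - 3) = 35/(0 - 3) = 35/(-3) = 35*(-1/3) = -35/3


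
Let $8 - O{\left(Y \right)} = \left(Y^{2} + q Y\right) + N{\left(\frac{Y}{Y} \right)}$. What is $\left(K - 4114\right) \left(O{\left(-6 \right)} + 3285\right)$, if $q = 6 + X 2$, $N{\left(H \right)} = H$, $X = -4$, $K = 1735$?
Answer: $-7717476$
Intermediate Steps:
$q = -2$ ($q = 6 - 8 = -2$)
$O{\left(Y \right)} = 7 - Y^{2} + 2 Y$ ($O{\left(Y \right)} = 8 - \left(\left(Y^{2} - 2 Y\right) + \frac{Y}{Y}\right) = 8 - \left(\left(Y^{2} - 2 Y\right) + 1\right) = 8 - \left(1 + Y^{2} - 2 Y\right) = 7 - Y^{2} + 2 Y$)
$\left(K - 4114\right) \left(O{\left(-6 \right)} + 3285\right) = \left(1735 - 4114\right) \left(\left(7 - \left(-6\right)^{2} + 2 \left(-6\right)\right) + 3285\right) = - 2379 \left(\left(7 - 36 - 12\right) + 3285\right) = - 2379 \left(-41 + 3285\right) = \left(-2379\right) 3244 = -7717476$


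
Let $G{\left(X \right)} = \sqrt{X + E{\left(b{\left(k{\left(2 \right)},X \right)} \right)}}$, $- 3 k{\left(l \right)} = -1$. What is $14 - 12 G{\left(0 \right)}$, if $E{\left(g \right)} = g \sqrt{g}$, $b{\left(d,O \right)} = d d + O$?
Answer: $14 - \frac{4 \sqrt{3}}{3} \approx 11.691$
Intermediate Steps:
$k{\left(l \right)} = \frac{1}{3}$ ($k{\left(l \right)} = \left(- \frac{1}{3}\right) \left(-1\right) = \frac{1}{3}$)
$b{\left(d,O \right)} = O + d^{2}$ ($b{\left(d,O \right)} = d^{2} + O = O + d^{2}$)
$E{\left(g \right)} = g^{\frac{3}{2}}$
$G{\left(X \right)} = \sqrt{X + \left(\frac{1}{9} + X\right)^{\frac{3}{2}}}$ ($G{\left(X \right)} = \sqrt{X + \left(X + \left(\frac{1}{3}\right)^{2}\right)^{\frac{3}{2}}} = \sqrt{X + \left(X + \frac{1}{9}\right)^{\frac{3}{2}}} = \sqrt{X + \left(\frac{1}{9} + X\right)^{\frac{3}{2}}}$)
$14 - 12 G{\left(0 \right)} = 14 - 12 \frac{\sqrt{3 \left(1 + 9 \cdot 0\right)^{\frac{3}{2}} + 81 \cdot 0}}{9} = 14 - 12 \frac{\sqrt{3 \left(1 + 0\right)^{\frac{3}{2}} + 0}}{9} = 14 - 12 \frac{\sqrt{3 \cdot 1^{\frac{3}{2}} + 0}}{9} = 14 - 12 \frac{\sqrt{3 \cdot 1 + 0}}{9} = 14 - 12 \frac{\sqrt{3 + 0}}{9} = 14 - 12 \frac{\sqrt{3}}{9} = 14 - \frac{4 \sqrt{3}}{3}$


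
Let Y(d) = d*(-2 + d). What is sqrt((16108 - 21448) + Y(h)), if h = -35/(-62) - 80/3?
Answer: I*sqrt(159365555)/186 ≈ 67.871*I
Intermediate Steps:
h = -4855/186 (h = -35*(-1/62) - 80*1/3 = 35/62 - 80/3 = -4855/186 ≈ -26.102)
sqrt((16108 - 21448) + Y(h)) = sqrt((16108 - 21448) - 4855*(-2 - 4855/186)/186) = sqrt(-5340 - 4855/186*(-5227/186)) = sqrt(-5340 + 25377085/34596) = sqrt(-159365555/34596) = I*sqrt(159365555)/186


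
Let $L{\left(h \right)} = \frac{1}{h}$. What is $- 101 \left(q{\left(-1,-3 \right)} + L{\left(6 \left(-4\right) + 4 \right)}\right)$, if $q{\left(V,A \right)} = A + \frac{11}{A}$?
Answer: $\frac{40703}{60} \approx 678.38$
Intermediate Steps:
$- 101 \left(q{\left(-1,-3 \right)} + L{\left(6 \left(-4\right) + 4 \right)}\right) = - 101 \left(\left(-3 + \frac{11}{-3}\right) + \frac{1}{6 \left(-4\right) + 4}\right) = - 101 \left(\left(-3 + 11 \left(- \frac{1}{3}\right)\right) + \frac{1}{-24 + 4}\right) = - 101 \left(\left(-3 - \frac{11}{3}\right) + \frac{1}{-20}\right) = - 101 \left(- \frac{20}{3} - \frac{1}{20}\right) = \left(-101\right) \left(- \frac{403}{60}\right) = \frac{40703}{60}$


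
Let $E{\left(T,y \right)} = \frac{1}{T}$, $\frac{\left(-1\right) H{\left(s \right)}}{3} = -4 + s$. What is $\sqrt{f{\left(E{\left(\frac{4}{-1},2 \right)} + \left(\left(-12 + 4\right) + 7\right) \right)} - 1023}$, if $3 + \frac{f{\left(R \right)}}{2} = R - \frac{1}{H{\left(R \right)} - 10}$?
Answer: $\frac{i \sqrt{2183390}}{46} \approx 32.122 i$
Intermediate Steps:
$H{\left(s \right)} = 12 - 3 s$ ($H{\left(s \right)} = - 3 \left(-4 + s\right) = 12 - 3 s$)
$f{\left(R \right)} = -6 - \frac{2}{2 - 3 R} + 2 R$ ($f{\left(R \right)} = -6 + 2 \left(R - \frac{1}{\left(12 - 3 R\right) - 10}\right) = -6 + 2 \left(R - \frac{1}{2 - 3 R}\right) = -6 + \left(- \frac{2}{2 - 3 R} + 2 R\right) = -6 - \frac{2}{2 - 3 R} + 2 R$)
$\sqrt{f{\left(E{\left(\frac{4}{-1},2 \right)} + \left(\left(-12 + 4\right) + 7\right) \right)} - 1023} = \sqrt{\frac{2 \left(7 - 11 \left(\frac{1}{4 \frac{1}{-1}} + \left(\left(-12 + 4\right) + 7\right)\right) + 3 \left(\frac{1}{4 \frac{1}{-1}} + \left(\left(-12 + 4\right) + 7\right)\right)^{2}\right)}{-2 + 3 \left(\frac{1}{4 \frac{1}{-1}} + \left(\left(-12 + 4\right) + 7\right)\right)} - 1023} = \sqrt{\frac{2 \left(7 - 11 \left(\frac{1}{4 \left(-1\right)} + \left(-8 + 7\right)\right) + 3 \left(\frac{1}{4 \left(-1\right)} + \left(-8 + 7\right)\right)^{2}\right)}{-2 + 3 \left(\frac{1}{4 \left(-1\right)} + \left(-8 + 7\right)\right)} - 1023} = \sqrt{\frac{2 \left(7 - 11 \left(\frac{1}{-4} - 1\right) + 3 \left(\frac{1}{-4} - 1\right)^{2}\right)}{-2 + 3 \left(\frac{1}{-4} - 1\right)} - 1023} = \sqrt{\frac{2 \left(7 - 11 \left(- \frac{1}{4} - 1\right) + 3 \left(- \frac{1}{4} - 1\right)^{2}\right)}{-2 + 3 \left(- \frac{1}{4} - 1\right)} - 1023} = \sqrt{\frac{2 \left(7 - - \frac{55}{4} + 3 \left(- \frac{5}{4}\right)^{2}\right)}{-2 + 3 \left(- \frac{5}{4}\right)} - 1023} = \sqrt{\frac{2 \left(7 + \frac{55}{4} + 3 \cdot \frac{25}{16}\right)}{-2 - \frac{15}{4}} - 1023} = \sqrt{\frac{2 \left(7 + \frac{55}{4} + \frac{75}{16}\right)}{- \frac{23}{4}} - 1023} = \sqrt{2 \left(- \frac{4}{23}\right) \frac{407}{16} - 1023} = \sqrt{- \frac{407}{46} - 1023} = \sqrt{- \frac{47465}{46}} = \frac{i \sqrt{2183390}}{46}$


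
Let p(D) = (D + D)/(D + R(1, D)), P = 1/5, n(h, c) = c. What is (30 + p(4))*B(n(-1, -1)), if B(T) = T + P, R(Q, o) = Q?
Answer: -632/25 ≈ -25.280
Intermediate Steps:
P = ⅕ ≈ 0.20000
p(D) = 2*D/(1 + D) (p(D) = (D + D)/(D + 1) = (2*D)/(1 + D) = 2*D/(1 + D))
B(T) = ⅕ + T (B(T) = T + ⅕ = ⅕ + T)
(30 + p(4))*B(n(-1, -1)) = (30 + 2*4/(1 + 4))*(⅕ - 1) = (30 + 2*4/5)*(-⅘) = (30 + 2*4*(⅕))*(-⅘) = (30 + 8/5)*(-⅘) = (158/5)*(-⅘) = -632/25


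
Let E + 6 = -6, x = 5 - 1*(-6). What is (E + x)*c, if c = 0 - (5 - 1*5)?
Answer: 0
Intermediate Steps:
x = 11 (x = 5 + 6 = 11)
E = -12 (E = -6 - 6 = -12)
c = 0 (c = 0 - (5 - 5) = 0 - 1*0 = 0 + 0 = 0)
(E + x)*c = (-12 + 11)*0 = -1*0 = 0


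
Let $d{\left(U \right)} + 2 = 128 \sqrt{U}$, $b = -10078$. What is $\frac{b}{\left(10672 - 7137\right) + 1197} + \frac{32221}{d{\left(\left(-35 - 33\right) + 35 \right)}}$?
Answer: $- \frac{359617017}{159904927} - \frac{1031072 i \sqrt{33}}{135169} \approx -2.2489 - 43.82 i$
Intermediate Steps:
$d{\left(U \right)} = -2 + 128 \sqrt{U}$
$\frac{b}{\left(10672 - 7137\right) + 1197} + \frac{32221}{d{\left(\left(-35 - 33\right) + 35 \right)}} = - \frac{10078}{\left(10672 - 7137\right) + 1197} + \frac{32221}{-2 + 128 \sqrt{\left(-35 - 33\right) + 35}} = - \frac{10078}{3535 + 1197} + \frac{32221}{-2 + 128 \sqrt{-68 + 35}} = - \frac{10078}{4732} + \frac{32221}{-2 + 128 \sqrt{-33}} = \left(-10078\right) \frac{1}{4732} + \frac{32221}{-2 + 128 i \sqrt{33}} = - \frac{5039}{2366} + \frac{32221}{-2 + 128 i \sqrt{33}}$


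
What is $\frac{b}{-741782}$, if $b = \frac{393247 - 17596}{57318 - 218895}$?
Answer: $\frac{41739}{13317212246} \approx 3.1342 \cdot 10^{-6}$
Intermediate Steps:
$b = - \frac{41739}{17953}$ ($b = \frac{375651}{-161577} = 375651 \left(- \frac{1}{161577}\right) = - \frac{41739}{17953} \approx -2.3249$)
$\frac{b}{-741782} = - \frac{41739}{17953 \left(-741782\right)} = \left(- \frac{41739}{17953}\right) \left(- \frac{1}{741782}\right) = \frac{41739}{13317212246}$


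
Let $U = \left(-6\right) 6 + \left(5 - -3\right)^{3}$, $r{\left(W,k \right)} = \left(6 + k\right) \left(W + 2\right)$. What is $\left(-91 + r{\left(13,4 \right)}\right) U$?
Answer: $28084$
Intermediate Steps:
$r{\left(W,k \right)} = \left(2 + W\right) \left(6 + k\right)$ ($r{\left(W,k \right)} = \left(6 + k\right) \left(2 + W\right) = \left(2 + W\right) \left(6 + k\right)$)
$U = 476$ ($U = -36 + \left(5 + 3\right)^{3} = -36 + 8^{3} = -36 + 512 = 476$)
$\left(-91 + r{\left(13,4 \right)}\right) U = \left(-91 + \left(12 + 2 \cdot 4 + 6 \cdot 13 + 13 \cdot 4\right)\right) 476 = \left(-91 + \left(12 + 8 + 78 + 52\right)\right) 476 = \left(-91 + 150\right) 476 = 59 \cdot 476 = 28084$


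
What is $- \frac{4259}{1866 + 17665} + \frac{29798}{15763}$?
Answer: $\frac{514850121}{307867153} \approx 1.6723$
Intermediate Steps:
$- \frac{4259}{1866 + 17665} + \frac{29798}{15763} = - \frac{4259}{19531} + 29798 \cdot \frac{1}{15763} = \left(-4259\right) \frac{1}{19531} + \frac{29798}{15763} = - \frac{4259}{19531} + \frac{29798}{15763} = \frac{514850121}{307867153}$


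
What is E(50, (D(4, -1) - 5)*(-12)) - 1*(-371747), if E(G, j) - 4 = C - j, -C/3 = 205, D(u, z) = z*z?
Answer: 371088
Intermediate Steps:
D(u, z) = z²
C = -615 (C = -3*205 = -615)
E(G, j) = -611 - j (E(G, j) = 4 + (-615 - j) = -611 - j)
E(50, (D(4, -1) - 5)*(-12)) - 1*(-371747) = (-611 - ((-1)² - 5)*(-12)) - 1*(-371747) = (-611 - (1 - 5)*(-12)) + 371747 = (-611 - (-4)*(-12)) + 371747 = (-611 - 1*48) + 371747 = (-611 - 48) + 371747 = -659 + 371747 = 371088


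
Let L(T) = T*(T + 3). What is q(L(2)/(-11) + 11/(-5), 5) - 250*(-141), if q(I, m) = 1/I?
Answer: 6027695/171 ≈ 35250.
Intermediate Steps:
L(T) = T*(3 + T)
q(L(2)/(-11) + 11/(-5), 5) - 250*(-141) = 1/((2*(3 + 2))/(-11) + 11/(-5)) - 250*(-141) = 1/((2*5)*(-1/11) + 11*(-⅕)) + 35250 = 1/(10*(-1/11) - 11/5) + 35250 = 1/(-10/11 - 11/5) + 35250 = 1/(-171/55) + 35250 = -55/171 + 35250 = 6027695/171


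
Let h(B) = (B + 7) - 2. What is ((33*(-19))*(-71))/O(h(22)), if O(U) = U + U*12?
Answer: 14839/117 ≈ 126.83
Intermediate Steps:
h(B) = 5 + B (h(B) = (7 + B) - 2 = 5 + B)
O(U) = 13*U (O(U) = U + 12*U = 13*U)
((33*(-19))*(-71))/O(h(22)) = ((33*(-19))*(-71))/((13*(5 + 22))) = (-627*(-71))/((13*27)) = 44517/351 = 44517*(1/351) = 14839/117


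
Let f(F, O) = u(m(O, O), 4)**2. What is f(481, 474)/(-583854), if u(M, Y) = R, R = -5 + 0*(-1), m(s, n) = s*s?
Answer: -25/583854 ≈ -4.2819e-5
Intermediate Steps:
m(s, n) = s**2
R = -5 (R = -5 + 0 = -5)
u(M, Y) = -5
f(F, O) = 25 (f(F, O) = (-5)**2 = 25)
f(481, 474)/(-583854) = 25/(-583854) = 25*(-1/583854) = -25/583854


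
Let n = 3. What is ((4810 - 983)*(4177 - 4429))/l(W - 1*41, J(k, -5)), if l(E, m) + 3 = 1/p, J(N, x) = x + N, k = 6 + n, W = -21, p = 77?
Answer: 37129554/115 ≈ 3.2287e+5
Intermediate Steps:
k = 9 (k = 6 + 3 = 9)
J(N, x) = N + x
l(E, m) = -230/77 (l(E, m) = -3 + 1/77 = -230/77)
((4810 - 983)*(4177 - 4429))/l(W - 1*41, J(k, -5)) = ((4810 - 983)*(4177 - 4429))/(-230/77) = (3827*(-252))*(-77/230) = -964404*(-77/230) = 37129554/115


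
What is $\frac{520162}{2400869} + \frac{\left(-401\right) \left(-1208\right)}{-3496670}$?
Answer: $\frac{327917354994}{4197523303115} \approx 0.078122$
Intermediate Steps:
$\frac{520162}{2400869} + \frac{\left(-401\right) \left(-1208\right)}{-3496670} = 520162 \cdot \frac{1}{2400869} + 484408 \left(- \frac{1}{3496670}\right) = \frac{520162}{2400869} - \frac{242204}{1748335} = \frac{327917354994}{4197523303115}$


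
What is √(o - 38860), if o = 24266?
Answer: I*√14594 ≈ 120.81*I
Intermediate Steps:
√(o - 38860) = √(24266 - 38860) = √(-14594) = I*√14594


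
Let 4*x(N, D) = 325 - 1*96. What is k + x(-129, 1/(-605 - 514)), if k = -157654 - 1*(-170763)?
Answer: 52665/4 ≈ 13166.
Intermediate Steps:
k = 13109 (k = -157654 + 170763 = 13109)
x(N, D) = 229/4 (x(N, D) = (325 - 1*96)/4 = (325 - 96)/4 = (¼)*229 = 229/4)
k + x(-129, 1/(-605 - 514)) = 13109 + 229/4 = 52665/4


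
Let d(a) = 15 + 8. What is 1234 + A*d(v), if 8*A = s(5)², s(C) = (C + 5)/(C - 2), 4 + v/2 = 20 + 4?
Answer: 22787/18 ≈ 1265.9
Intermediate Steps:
v = 40 (v = -8 + 2*(20 + 4) = -8 + 2*24 = -8 + 48 = 40)
s(C) = (5 + C)/(-2 + C)
A = 25/18 (A = ((5 + 5)/(-2 + 5))²/8 = (10/3)²/8 = (⅛)*(100/9) = 25/18 ≈ 1.3889)
d(a) = 23
1234 + A*d(v) = 1234 + (25/18)*23 = 1234 + 575/18 = 22787/18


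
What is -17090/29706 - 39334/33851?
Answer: -873484697/502788903 ≈ -1.7373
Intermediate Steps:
-17090/29706 - 39334/33851 = -17090*1/29706 - 39334*1/33851 = -8545/14853 - 39334/33851 = -873484697/502788903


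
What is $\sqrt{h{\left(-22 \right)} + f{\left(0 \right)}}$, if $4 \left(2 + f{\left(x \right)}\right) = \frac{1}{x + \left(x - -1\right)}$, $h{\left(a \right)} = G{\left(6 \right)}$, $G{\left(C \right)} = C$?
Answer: $\frac{\sqrt{17}}{2} \approx 2.0616$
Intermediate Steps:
$h{\left(a \right)} = 6$
$f{\left(x \right)} = -2 + \frac{1}{4 \left(1 + 2 x\right)}$ ($f{\left(x \right)} = -2 + \frac{1}{4 \left(x + \left(x - -1\right)\right)} = -2 + \frac{1}{4 \left(x + \left(x + 1\right)\right)} = -2 + \frac{1}{4 \left(x + \left(1 + x\right)\right)} = -2 + \frac{1}{4 \left(1 + 2 x\right)}$)
$\sqrt{h{\left(-22 \right)} + f{\left(0 \right)}} = \sqrt{6 + \frac{-7 - 0}{4 \left(1 + 2 \cdot 0\right)}} = \sqrt{6 + \frac{-7 + 0}{4 \left(1 + 0\right)}} = \sqrt{6 + \frac{1}{4} \cdot 1^{-1} \left(-7\right)} = \sqrt{6 + \frac{1}{4} \cdot 1 \left(-7\right)} = \sqrt{6 - \frac{7}{4}} = \sqrt{\frac{17}{4}} = \frac{\sqrt{17}}{2}$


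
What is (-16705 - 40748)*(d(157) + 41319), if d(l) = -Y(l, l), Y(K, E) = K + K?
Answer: -2355860265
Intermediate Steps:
Y(K, E) = 2*K
d(l) = -2*l
(-16705 - 40748)*(d(157) + 41319) = (-16705 - 40748)*(-2*157 + 41319) = -57453*(-314 + 41319) = -57453*41005 = -2355860265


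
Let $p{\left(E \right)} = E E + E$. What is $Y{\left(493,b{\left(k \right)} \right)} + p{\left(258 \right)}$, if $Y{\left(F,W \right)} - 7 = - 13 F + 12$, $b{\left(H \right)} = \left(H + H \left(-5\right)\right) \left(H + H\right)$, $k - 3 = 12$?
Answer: $60432$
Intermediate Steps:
$k = 15$ ($k = 3 + 12 = 15$)
$b{\left(H \right)} = - 8 H^{2}$ ($b{\left(H \right)} = \left(H - 5 H\right) 2 H = - 4 H 2 H = - 8 H^{2}$)
$p{\left(E \right)} = E + E^{2}$ ($p{\left(E \right)} = E^{2} + E = E + E^{2}$)
$Y{\left(F,W \right)} = 19 - 13 F$ ($Y{\left(F,W \right)} = 7 - \left(-12 + 13 F\right) = 19 - 13 F$)
$Y{\left(493,b{\left(k \right)} \right)} + p{\left(258 \right)} = \left(19 - 6409\right) + 258 \left(1 + 258\right) = \left(19 - 6409\right) + 258 \cdot 259 = -6390 + 66822 = 60432$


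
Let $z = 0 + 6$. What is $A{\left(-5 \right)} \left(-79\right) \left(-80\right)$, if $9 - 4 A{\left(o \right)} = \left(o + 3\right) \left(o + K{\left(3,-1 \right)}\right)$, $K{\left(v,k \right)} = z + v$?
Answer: $26860$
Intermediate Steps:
$z = 6$
$K{\left(v,k \right)} = 6 + v$
$A{\left(o \right)} = \frac{9}{4} - \frac{\left(3 + o\right) \left(9 + o\right)}{4}$ ($A{\left(o \right)} = \frac{9}{4} - \frac{\left(o + 3\right) \left(o + \left(6 + 3\right)\right)}{4} = \frac{9}{4} - \frac{\left(3 + o\right) \left(o + 9\right)}{4} = \frac{9}{4} - \frac{\left(3 + o\right) \left(9 + o\right)}{4}$)
$A{\left(-5 \right)} \left(-79\right) \left(-80\right) = \left(- \frac{9}{2} - -15 - \frac{\left(-5\right)^{2}}{4}\right) \left(-79\right) \left(-80\right) = \left(- \frac{9}{2} + 15 - \frac{25}{4}\right) \left(-79\right) \left(-80\right) = \frac{17}{4} \left(-79\right) \left(-80\right) = \left(- \frac{1343}{4}\right) \left(-80\right) = 26860$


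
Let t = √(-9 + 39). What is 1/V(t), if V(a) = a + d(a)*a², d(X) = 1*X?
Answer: √30/930 ≈ 0.0058895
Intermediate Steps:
d(X) = X
t = √30 ≈ 5.4772
V(a) = a + a³ (V(a) = a + a*a² = a + a³)
1/V(t) = 1/(√30 + (√30)³) = 1/(√30 + 30*√30) = 1/(31*√30) = √30/930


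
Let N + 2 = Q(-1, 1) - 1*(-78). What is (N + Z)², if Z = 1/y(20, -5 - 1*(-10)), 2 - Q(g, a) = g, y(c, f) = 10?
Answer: 625681/100 ≈ 6256.8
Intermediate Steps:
Q(g, a) = 2 - g
Z = ⅒ (Z = 1/10 = ⅒ ≈ 0.10000)
N = 79 (N = -2 + ((2 - 1*(-1)) - 1*(-78)) = -2 + ((2 + 1) + 78) = -2 + (3 + 78) = -2 + 81 = 79)
(N + Z)² = (79 + ⅒)² = (791/10)² = 625681/100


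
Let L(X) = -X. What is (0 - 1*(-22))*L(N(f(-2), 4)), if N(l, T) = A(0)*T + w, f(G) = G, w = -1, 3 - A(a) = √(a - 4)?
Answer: -242 + 176*I ≈ -242.0 + 176.0*I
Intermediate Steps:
A(a) = 3 - √(-4 + a) (A(a) = 3 - √(a - 4) = 3 - √(-4 + a))
N(l, T) = -1 + T*(3 - 2*I) (N(l, T) = (3 - √(-4 + 0))*T - 1 = (3 - √(-4))*T - 1 = (3 - 2*I)*T - 1 = T*(3 - 2*I) - 1 = -1 + T*(3 - 2*I))
(0 - 1*(-22))*L(N(f(-2), 4)) = (0 - 1*(-22))*(-(-1 + 4*(3 - 2*I))) = (0 + 22)*(-(-1 + (12 - 8*I))) = 22*(-(11 - 8*I)) = 22*(-11 + 8*I) = -242 + 176*I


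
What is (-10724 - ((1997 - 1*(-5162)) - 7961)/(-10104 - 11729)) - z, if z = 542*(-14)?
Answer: -68469090/21833 ≈ -3136.0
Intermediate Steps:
z = -7588
(-10724 - ((1997 - 1*(-5162)) - 7961)/(-10104 - 11729)) - z = (-10724 - ((1997 - 1*(-5162)) - 7961)/(-10104 - 11729)) - 1*(-7588) = (-10724 - ((1997 + 5162) - 7961)/(-21833)) + 7588 = (-10724 - (7159 - 7961)*(-1)/21833) + 7588 = (-10724 - (-802)*(-1)/21833) + 7588 = (-10724 - 1*802/21833) + 7588 = (-10724 - 802/21833) + 7588 = -234137894/21833 + 7588 = -68469090/21833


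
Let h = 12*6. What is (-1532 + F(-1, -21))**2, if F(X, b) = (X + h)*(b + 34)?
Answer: 370881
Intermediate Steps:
h = 72
F(X, b) = (34 + b)*(72 + X) (F(X, b) = (X + 72)*(b + 34) = (72 + X)*(34 + b) = (34 + b)*(72 + X))
(-1532 + F(-1, -21))**2 = (-1532 + (2448 + 34*(-1) + 72*(-21) - 1*(-21)))**2 = (-1532 + (2448 - 34 - 1512 + 21))**2 = (-1532 + 923)**2 = (-609)**2 = 370881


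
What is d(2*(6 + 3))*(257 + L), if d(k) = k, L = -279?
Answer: -396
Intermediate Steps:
d(2*(6 + 3))*(257 + L) = (2*(6 + 3))*(257 - 279) = (2*9)*(-22) = 18*(-22) = -396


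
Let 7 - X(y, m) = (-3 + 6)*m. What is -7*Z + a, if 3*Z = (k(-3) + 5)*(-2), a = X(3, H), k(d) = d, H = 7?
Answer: -14/3 ≈ -4.6667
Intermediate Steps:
X(y, m) = 7 - 3*m (X(y, m) = 7 - (-3 + 6)*m = 7 - 3*m)
a = -14 (a = 7 - 3*7 = 7 - 21 = -14)
Z = -4/3 (Z = ((-3 + 5)*(-2))/3 = (2*(-2))/3 = (1/3)*(-4) = -4/3 ≈ -1.3333)
-7*Z + a = -7*(-4/3) - 14 = 28/3 - 14 = -14/3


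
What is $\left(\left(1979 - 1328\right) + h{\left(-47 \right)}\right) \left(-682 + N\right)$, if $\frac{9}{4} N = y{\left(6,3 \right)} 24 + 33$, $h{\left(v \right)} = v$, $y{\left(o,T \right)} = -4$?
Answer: $-428840$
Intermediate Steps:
$N = -28$ ($N = \frac{4 \left(\left(-4\right) 24 + 33\right)}{9} = \frac{4 \left(-96 + 33\right)}{9} = \frac{4}{9} \left(-63\right) = -28$)
$\left(\left(1979 - 1328\right) + h{\left(-47 \right)}\right) \left(-682 + N\right) = \left(\left(1979 - 1328\right) - 47\right) \left(-682 - 28\right) = \left(\left(1979 - 1328\right) - 47\right) \left(-710\right) = \left(651 - 47\right) \left(-710\right) = 604 \left(-710\right) = -428840$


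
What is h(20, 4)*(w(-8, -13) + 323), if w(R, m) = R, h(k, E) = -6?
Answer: -1890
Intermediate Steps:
h(20, 4)*(w(-8, -13) + 323) = -6*(-8 + 323) = -6*315 = -1890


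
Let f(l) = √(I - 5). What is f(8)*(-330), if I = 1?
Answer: -660*I ≈ -660.0*I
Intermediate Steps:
f(l) = 2*I (f(l) = √(1 - 5) = √(-4) = 2*I)
f(8)*(-330) = (2*I)*(-330) = -660*I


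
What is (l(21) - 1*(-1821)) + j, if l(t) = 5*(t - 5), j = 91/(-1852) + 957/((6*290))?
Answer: 8803949/4630 ≈ 1901.5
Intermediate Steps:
j = 2319/4630 (j = 91*(-1/1852) + 957/1740 = -91/1852 + 957*(1/1740) = -91/1852 + 11/20 = 2319/4630 ≈ 0.50086)
l(t) = -25 + 5*t (l(t) = 5*(-5 + t) = -25 + 5*t)
(l(21) - 1*(-1821)) + j = ((-25 + 5*21) - 1*(-1821)) + 2319/4630 = ((-25 + 105) + 1821) + 2319/4630 = (80 + 1821) + 2319/4630 = 1901 + 2319/4630 = 8803949/4630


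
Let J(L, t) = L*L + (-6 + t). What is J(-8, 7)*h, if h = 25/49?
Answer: 1625/49 ≈ 33.163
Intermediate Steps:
J(L, t) = -6 + t + L**2 (J(L, t) = L**2 + (-6 + t) = -6 + t + L**2)
h = 25/49 (h = 25*(1/49) = 25/49 ≈ 0.51020)
J(-8, 7)*h = (-6 + 7 + (-8)**2)*(25/49) = (-6 + 7 + 64)*(25/49) = 65*(25/49) = 1625/49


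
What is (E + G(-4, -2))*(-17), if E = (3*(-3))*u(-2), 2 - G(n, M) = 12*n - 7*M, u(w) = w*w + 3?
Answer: 459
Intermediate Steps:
u(w) = 3 + w**2 (u(w) = w**2 + 3 = 3 + w**2)
G(n, M) = 2 - 12*n + 7*M (G(n, M) = 2 - (12*n - 7*M) = 2 - (-7*M + 12*n) = 2 + (-12*n + 7*M) = 2 - 12*n + 7*M)
E = -63 (E = (3*(-3))*(3 + (-2)**2) = -9*(3 + 4) = -9*7 = -63)
(E + G(-4, -2))*(-17) = (-63 + (2 - 12*(-4) + 7*(-2)))*(-17) = (-63 + (2 + 48 - 14))*(-17) = (-63 + 36)*(-17) = -27*(-17) = 459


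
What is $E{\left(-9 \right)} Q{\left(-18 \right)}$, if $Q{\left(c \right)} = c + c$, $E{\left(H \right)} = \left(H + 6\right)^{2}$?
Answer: $-324$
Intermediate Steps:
$E{\left(H \right)} = \left(6 + H\right)^{2}$
$Q{\left(c \right)} = 2 c$
$E{\left(-9 \right)} Q{\left(-18 \right)} = \left(6 - 9\right)^{2} \cdot 2 \left(-18\right) = \left(-3\right)^{2} \left(-36\right) = 9 \left(-36\right) = -324$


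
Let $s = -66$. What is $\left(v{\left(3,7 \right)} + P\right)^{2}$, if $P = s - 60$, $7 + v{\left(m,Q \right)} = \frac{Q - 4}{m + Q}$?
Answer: $\frac{1760929}{100} \approx 17609.0$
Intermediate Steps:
$v{\left(m,Q \right)} = -7 + \frac{-4 + Q}{Q + m}$ ($v{\left(m,Q \right)} = -7 + \frac{Q - 4}{m + Q} = -7 + \frac{-4 + Q}{Q + m}$)
$P = -126$ ($P = -66 - 60 = -126$)
$\left(v{\left(3,7 \right)} + P\right)^{2} = \left(\frac{-4 - 21 - 42}{7 + 3} - 126\right)^{2} = \left(\frac{-4 - 21 - 42}{10} - 126\right)^{2} = \left(\frac{1}{10} \left(-67\right) - 126\right)^{2} = \left(- \frac{67}{10} - 126\right)^{2} = \left(- \frac{1327}{10}\right)^{2} = \frac{1760929}{100}$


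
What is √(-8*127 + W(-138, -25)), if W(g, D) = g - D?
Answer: I*√1129 ≈ 33.601*I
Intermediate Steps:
√(-8*127 + W(-138, -25)) = √(-8*127 + (-138 - 1*(-25))) = √(-1016 + (-138 + 25)) = √(-1016 - 113) = √(-1129) = I*√1129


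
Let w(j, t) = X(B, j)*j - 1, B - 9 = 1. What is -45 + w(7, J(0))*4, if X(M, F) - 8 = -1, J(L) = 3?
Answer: 147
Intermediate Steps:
B = 10 (B = 9 + 1 = 10)
X(M, F) = 7 (X(M, F) = 8 - 1 = 7)
w(j, t) = -1 + 7*j (w(j, t) = 7*j - 1 = -1 + 7*j)
-45 + w(7, J(0))*4 = -45 + (-1 + 7*7)*4 = -45 + (-1 + 49)*4 = -45 + 48*4 = -45 + 192 = 147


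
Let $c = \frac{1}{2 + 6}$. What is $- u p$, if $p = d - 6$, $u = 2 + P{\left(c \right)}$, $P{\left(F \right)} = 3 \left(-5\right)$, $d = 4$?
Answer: $-26$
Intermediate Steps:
$c = \frac{1}{8} \approx 0.125$
$P{\left(F \right)} = -15$
$u = -13$ ($u = 2 - 15 = -13$)
$p = -2$ ($p = 4 - 6 = -2$)
$- u p = \left(-1\right) \left(-13\right) \left(-2\right) = 13 \left(-2\right) = -26$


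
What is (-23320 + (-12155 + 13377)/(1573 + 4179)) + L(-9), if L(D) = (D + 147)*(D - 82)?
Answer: -103184517/2876 ≈ -35878.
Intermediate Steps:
L(D) = (-82 + D)*(147 + D) (L(D) = (147 + D)*(-82 + D) = (-82 + D)*(147 + D))
(-23320 + (-12155 + 13377)/(1573 + 4179)) + L(-9) = (-23320 + (-12155 + 13377)/(1573 + 4179)) + (-12054 + (-9)² + 65*(-9)) = (-23320 + 1222/5752) + (-12054 + 81 - 585) = (-23320 + 1222*(1/5752)) - 12558 = (-23320 + 611/2876) - 12558 = -67067709/2876 - 12558 = -103184517/2876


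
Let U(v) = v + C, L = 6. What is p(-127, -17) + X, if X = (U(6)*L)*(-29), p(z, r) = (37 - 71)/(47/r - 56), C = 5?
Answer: -1911508/999 ≈ -1913.4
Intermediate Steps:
p(z, r) = -34/(-56 + 47/r)
U(v) = 5 + v (U(v) = v + 5 = 5 + v)
X = -1914 (X = ((5 + 6)*6)*(-29) = (11*6)*(-29) = 66*(-29) = -1914)
p(-127, -17) + X = 34*(-17)/(-47 + 56*(-17)) - 1914 = 34*(-17)/(-47 - 952) - 1914 = 34*(-17)/(-999) - 1914 = 34*(-17)*(-1/999) - 1914 = 578/999 - 1914 = -1911508/999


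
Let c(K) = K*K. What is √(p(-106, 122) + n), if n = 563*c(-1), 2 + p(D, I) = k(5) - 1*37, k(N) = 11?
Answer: √535 ≈ 23.130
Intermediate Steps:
c(K) = K²
p(D, I) = -28 (p(D, I) = -2 + (11 - 1*37) = -2 + (11 - 37) = -2 - 26 = -28)
n = 563 (n = 563*(-1)² = 563*1 = 563)
√(p(-106, 122) + n) = √(-28 + 563) = √535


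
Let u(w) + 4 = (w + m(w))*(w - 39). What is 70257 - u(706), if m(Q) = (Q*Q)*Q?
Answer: -234714909913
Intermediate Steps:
m(Q) = Q³ (m(Q) = Q²*Q = Q³)
u(w) = -4 + (-39 + w)*(w + w³) (u(w) = -4 + (w + w³)*(w - 39) = -4 + (w + w³)*(-39 + w) = -4 + (-39 + w)*(w + w³))
70257 - u(706) = 70257 - (-4 + 706² + 706⁴ - 39*706 - 39*706³) = 70257 - (-4 + 498436 + 248438446096 - 27534 - 39*351895816) = 70257 - (-4 + 498436 + 248438446096 - 27534 - 13723936824) = 70257 - 1*234714980170 = 70257 - 234714980170 = -234714909913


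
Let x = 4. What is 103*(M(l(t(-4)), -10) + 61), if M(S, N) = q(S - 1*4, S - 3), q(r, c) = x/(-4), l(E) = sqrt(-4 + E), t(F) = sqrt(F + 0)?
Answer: 6180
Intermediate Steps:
t(F) = sqrt(F)
q(r, c) = -1 (q(r, c) = 4/(-4) = 4*(-1/4) = -1)
M(S, N) = -1
103*(M(l(t(-4)), -10) + 61) = 103*(-1 + 61) = 103*60 = 6180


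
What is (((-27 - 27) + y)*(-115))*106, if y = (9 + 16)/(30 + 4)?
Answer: 11038045/17 ≈ 6.4930e+5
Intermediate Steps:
y = 25/34 ≈ 0.73529
(((-27 - 27) + y)*(-115))*106 = (((-27 - 27) + 25/34)*(-115))*106 = ((-54 + 25/34)*(-115))*106 = -1811/34*(-115)*106 = (208265/34)*106 = 11038045/17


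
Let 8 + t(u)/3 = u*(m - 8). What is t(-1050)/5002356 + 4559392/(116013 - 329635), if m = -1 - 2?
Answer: -1900025421015/89051107786 ≈ -21.336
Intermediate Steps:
m = -3
t(u) = -24 - 33*u (t(u) = -24 + 3*(u*(-3 - 8)) = -24 + 3*(u*(-11)) = -24 + 3*(-11*u) = -24 - 33*u)
t(-1050)/5002356 + 4559392/(116013 - 329635) = (-24 - 33*(-1050))/5002356 + 4559392/(116013 - 329635) = (-24 + 34650)*(1/5002356) + 4559392/(-213622) = 34626*(1/5002356) + 4559392*(-1/213622) = 5771/833726 - 2279696/106811 = -1900025421015/89051107786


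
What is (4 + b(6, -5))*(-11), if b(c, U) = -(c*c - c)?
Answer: 286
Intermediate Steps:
b(c, U) = c - c² (b(c, U) = -(c² - c) = c - c²)
(4 + b(6, -5))*(-11) = (4 + 6*(1 - 1*6))*(-11) = (4 + 6*(1 - 6))*(-11) = (4 + 6*(-5))*(-11) = (4 - 30)*(-11) = -26*(-11) = 286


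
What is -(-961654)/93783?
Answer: 961654/93783 ≈ 10.254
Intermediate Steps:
-(-961654)/93783 = -1*(-961654/93783) = 961654/93783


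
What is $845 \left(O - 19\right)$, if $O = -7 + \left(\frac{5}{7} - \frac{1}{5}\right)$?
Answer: $- \frac{150748}{7} \approx -21535.0$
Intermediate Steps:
$O = - \frac{227}{35}$ ($O = -7 + \left(5 \cdot \frac{1}{7} - \frac{1}{5}\right) = -7 + \left(\frac{5}{7} - \frac{1}{5}\right) = -7 + \frac{18}{35} = - \frac{227}{35} \approx -6.4857$)
$845 \left(O - 19\right) = 845 \left(- \frac{227}{35} - 19\right) = 845 \left(- \frac{892}{35}\right) = - \frac{150748}{7}$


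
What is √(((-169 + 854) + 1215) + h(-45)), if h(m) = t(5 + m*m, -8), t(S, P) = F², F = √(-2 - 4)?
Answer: √1894 ≈ 43.520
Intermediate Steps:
F = I*√6 (F = √(-6) = I*√6 ≈ 2.4495*I)
t(S, P) = -6 (t(S, P) = (I*√6)² = -6)
h(m) = -6
√(((-169 + 854) + 1215) + h(-45)) = √(((-169 + 854) + 1215) - 6) = √((685 + 1215) - 6) = √(1900 - 6) = √1894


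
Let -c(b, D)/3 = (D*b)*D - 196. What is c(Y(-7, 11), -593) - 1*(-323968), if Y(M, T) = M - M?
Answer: 324556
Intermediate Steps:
Y(M, T) = 0
c(b, D) = 588 - 3*b*D**2 (c(b, D) = -3*((D*b)*D - 196) = -3*(b*D**2 - 196) = -3*(-196 + b*D**2) = 588 - 3*b*D**2)
c(Y(-7, 11), -593) - 1*(-323968) = (588 - 3*0*(-593)**2) - 1*(-323968) = (588 - 3*0*351649) + 323968 = (588 + 0) + 323968 = 588 + 323968 = 324556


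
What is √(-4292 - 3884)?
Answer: 4*I*√511 ≈ 90.421*I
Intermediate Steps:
√(-4292 - 3884) = √(-8176) = 4*I*√511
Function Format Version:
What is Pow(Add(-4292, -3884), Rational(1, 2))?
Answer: Mul(4, I, Pow(511, Rational(1, 2))) ≈ Mul(90.421, I)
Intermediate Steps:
Pow(Add(-4292, -3884), Rational(1, 2)) = Pow(-8176, Rational(1, 2)) = Mul(4, I, Pow(511, Rational(1, 2)))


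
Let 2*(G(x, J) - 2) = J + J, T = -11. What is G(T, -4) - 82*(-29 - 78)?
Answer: 8772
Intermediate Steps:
G(x, J) = 2 + J (G(x, J) = 2 + (J + J)/2 = 2 + (2*J)/2 = 2 + J)
G(T, -4) - 82*(-29 - 78) = (2 - 4) - 82*(-29 - 78) = -2 - 82*(-107) = -2 + 8774 = 8772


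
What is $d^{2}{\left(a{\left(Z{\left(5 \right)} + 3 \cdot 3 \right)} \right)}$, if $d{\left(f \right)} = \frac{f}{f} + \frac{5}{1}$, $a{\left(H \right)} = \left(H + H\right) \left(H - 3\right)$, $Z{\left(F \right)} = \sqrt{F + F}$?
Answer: $36$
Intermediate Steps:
$Z{\left(F \right)} = \sqrt{2} \sqrt{F}$ ($Z{\left(F \right)} = \sqrt{2 F} = \sqrt{2} \sqrt{F}$)
$a{\left(H \right)} = 2 H \left(-3 + H\right)$
$d{\left(f \right)} = 6$ ($d{\left(f \right)} = 1 + 5 \cdot 1 = 1 + 5 = 6$)
$d^{2}{\left(a{\left(Z{\left(5 \right)} + 3 \cdot 3 \right)} \right)} = 6^{2} = 36$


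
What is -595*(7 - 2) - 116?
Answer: -3091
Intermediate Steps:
-595*(7 - 2) - 116 = -595*5 - 116 = -85*35 - 116 = -2975 - 116 = -3091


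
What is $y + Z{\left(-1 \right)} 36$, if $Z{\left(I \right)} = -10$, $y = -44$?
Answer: $-404$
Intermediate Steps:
$y + Z{\left(-1 \right)} 36 = -44 - 360 = -404$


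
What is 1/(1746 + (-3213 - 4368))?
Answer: -1/5835 ≈ -0.00017138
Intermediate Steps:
1/(1746 + (-3213 - 4368)) = 1/(1746 - 7581) = 1/(-5835) = -1/5835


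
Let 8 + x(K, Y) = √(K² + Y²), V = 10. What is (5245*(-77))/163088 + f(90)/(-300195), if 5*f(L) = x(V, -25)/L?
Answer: -27278606424523/11015595486000 - √29/27017550 ≈ -2.4764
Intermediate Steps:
x(K, Y) = -8 + √(K² + Y²)
f(L) = (-8 + 5*√29)/(5*L) (f(L) = ((-8 + √(10² + (-25)²))/L)/5 = ((-8 + √(100 + 625))/L)/5 = ((-8 + √725)/L)/5 = ((-8 + 5*√29)/L)/5 = (-8 + 5*√29)/(5*L))
(5245*(-77))/163088 + f(90)/(-300195) = (5245*(-77))/163088 + ((-8/5 + √29)/90)/(-300195) = -403865*1/163088 + ((-8/5 + √29)/90)*(-1/300195) = -403865/163088 + (-4/225 + √29/90)*(-1/300195) = -403865/163088 + (4/67543875 - √29/27017550) = -27278606424523/11015595486000 - √29/27017550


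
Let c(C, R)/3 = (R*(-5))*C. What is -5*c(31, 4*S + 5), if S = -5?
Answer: -34875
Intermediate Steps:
c(C, R) = -15*C*R (c(C, R) = 3*((R*(-5))*C) = 3*((-5*R)*C) = 3*(-5*C*R) = -15*C*R)
-5*c(31, 4*S + 5) = -(-75)*31*(4*(-5) + 5) = -(-75)*31*(-20 + 5) = -(-75)*31*(-15) = -5*6975 = -34875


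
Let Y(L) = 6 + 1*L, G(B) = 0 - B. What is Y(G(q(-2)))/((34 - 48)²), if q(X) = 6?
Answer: 0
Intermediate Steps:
G(B) = -B
Y(L) = 6 + L
Y(G(q(-2)))/((34 - 48)²) = (6 - 1*6)/((34 - 48)²) = (6 - 6)/((-14)²) = 0/196 = 0*(1/196) = 0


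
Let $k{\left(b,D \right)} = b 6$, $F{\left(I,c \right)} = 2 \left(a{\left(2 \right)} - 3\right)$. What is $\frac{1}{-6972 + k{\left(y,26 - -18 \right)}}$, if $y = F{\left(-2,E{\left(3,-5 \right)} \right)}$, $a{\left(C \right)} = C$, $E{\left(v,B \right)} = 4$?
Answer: $- \frac{1}{6984} \approx -0.00014318$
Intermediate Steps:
$F{\left(I,c \right)} = -2$ ($F{\left(I,c \right)} = 2 \left(2 - 3\right) = 2 \left(-1\right) = -2$)
$y = -2$
$k{\left(b,D \right)} = 6 b$
$\frac{1}{-6972 + k{\left(y,26 - -18 \right)}} = \frac{1}{-6972 + 6 \left(-2\right)} = \frac{1}{-6972 - 12} = \frac{1}{-6984} = - \frac{1}{6984}$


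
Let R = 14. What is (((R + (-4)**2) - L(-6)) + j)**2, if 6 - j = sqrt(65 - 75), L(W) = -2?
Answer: (38 - I*sqrt(10))**2 ≈ 1434.0 - 240.33*I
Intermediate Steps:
j = 6 - I*sqrt(10) (j = 6 - sqrt(65 - 75) = 6 - sqrt(-10) = 6 - I*sqrt(10) ≈ 6.0 - 3.1623*I)
(((R + (-4)**2) - L(-6)) + j)**2 = (((14 + (-4)**2) - 1*(-2)) + (6 - I*sqrt(10)))**2 = (((14 + 16) + 2) + (6 - I*sqrt(10)))**2 = ((30 + 2) + (6 - I*sqrt(10)))**2 = (32 + (6 - I*sqrt(10)))**2 = (38 - I*sqrt(10))**2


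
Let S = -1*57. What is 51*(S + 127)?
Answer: 3570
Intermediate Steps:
S = -57
51*(S + 127) = 51*(-57 + 127) = 51*70 = 3570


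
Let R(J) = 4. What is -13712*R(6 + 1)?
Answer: -54848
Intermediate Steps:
-13712*R(6 + 1) = -13712*4 = -54848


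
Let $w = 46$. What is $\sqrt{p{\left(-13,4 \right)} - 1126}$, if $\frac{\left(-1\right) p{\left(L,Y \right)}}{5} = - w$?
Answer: $8 i \sqrt{14} \approx 29.933 i$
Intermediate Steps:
$p{\left(L,Y \right)} = 230$ ($p{\left(L,Y \right)} = - 5 \left(\left(-1\right) 46\right) = \left(-5\right) \left(-46\right) = 230$)
$\sqrt{p{\left(-13,4 \right)} - 1126} = \sqrt{230 - 1126} = \sqrt{-896} = 8 i \sqrt{14}$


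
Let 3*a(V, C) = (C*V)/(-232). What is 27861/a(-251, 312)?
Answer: 3219/13 ≈ 247.62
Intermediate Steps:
a(V, C) = -C*V/696 (a(V, C) = ((C*V)/(-232))/3 = ((C*V)*(-1/232))/3 = (-C*V/232)/3 = -C*V/696)
27861/a(-251, 312) = 27861/((-1/696*312*(-251))) = 27861/(3263/29) = 27861*(29/3263) = 3219/13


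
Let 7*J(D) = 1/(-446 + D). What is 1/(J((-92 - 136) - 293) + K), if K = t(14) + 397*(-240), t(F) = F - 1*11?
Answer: -6769/644930014 ≈ -1.0496e-5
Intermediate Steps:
t(F) = -11 + F (t(F) = F - 11 = -11 + F)
J(D) = 1/(7*(-446 + D))
K = -95277 (K = (-11 + 14) + 397*(-240) = 3 - 95280 = -95277)
1/(J((-92 - 136) - 293) + K) = 1/(1/(7*(-446 + ((-92 - 136) - 293))) - 95277) = 1/(1/(7*(-446 + (-228 - 293))) - 95277) = 1/(1/(7*(-446 - 521)) - 95277) = 1/((⅐)/(-967) - 95277) = 1/((⅐)*(-1/967) - 95277) = 1/(-1/6769 - 95277) = 1/(-644930014/6769) = -6769/644930014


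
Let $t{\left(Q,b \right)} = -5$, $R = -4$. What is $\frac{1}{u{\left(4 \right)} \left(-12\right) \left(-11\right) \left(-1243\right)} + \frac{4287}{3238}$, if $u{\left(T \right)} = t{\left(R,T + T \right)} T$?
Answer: $\frac{7033939739}{5312780880} \approx 1.324$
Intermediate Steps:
$u{\left(T \right)} = - 5 T$
$\frac{1}{u{\left(4 \right)} \left(-12\right) \left(-11\right) \left(-1243\right)} + \frac{4287}{3238} = \frac{1}{\left(-5\right) 4 \left(-12\right) \left(-11\right) \left(-1243\right)} + \frac{4287}{3238} = \frac{1}{\left(-20\right) \left(-12\right) \left(-11\right)} \left(- \frac{1}{1243}\right) + 4287 \cdot \frac{1}{3238} = \frac{1}{240 \left(-11\right)} \left(- \frac{1}{1243}\right) + \frac{4287}{3238} = \frac{1}{-2640} \left(- \frac{1}{1243}\right) + \frac{4287}{3238} = \left(- \frac{1}{2640}\right) \left(- \frac{1}{1243}\right) + \frac{4287}{3238} = \frac{1}{3281520} + \frac{4287}{3238} = \frac{7033939739}{5312780880}$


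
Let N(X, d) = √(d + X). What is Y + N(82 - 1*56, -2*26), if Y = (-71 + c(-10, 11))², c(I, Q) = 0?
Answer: 5041 + I*√26 ≈ 5041.0 + 5.099*I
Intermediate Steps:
N(X, d) = √(X + d)
Y = 5041 (Y = (-71 + 0)² = (-71)² = 5041)
Y + N(82 - 1*56, -2*26) = 5041 + √((82 - 1*56) - 2*26) = 5041 + √((82 - 56) - 52) = 5041 + √(26 - 52) = 5041 + √(-26) = 5041 + I*√26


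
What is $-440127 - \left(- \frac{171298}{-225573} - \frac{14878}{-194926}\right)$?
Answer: $- \frac{9676219842519494}{21985021299} \approx -4.4013 \cdot 10^{5}$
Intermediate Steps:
$-440127 - \left(- \frac{171298}{-225573} - \frac{14878}{-194926}\right) = -440127 - \left(\left(-171298\right) \left(- \frac{1}{225573}\right) - - \frac{7439}{97463}\right) = -440127 - \left(\frac{171298}{225573} + \frac{7439}{97463}\right) = -440127 - \frac{18373254521}{21985021299} = - \frac{9676219842519494}{21985021299}$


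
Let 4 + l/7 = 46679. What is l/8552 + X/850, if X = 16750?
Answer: 8419245/145384 ≈ 57.910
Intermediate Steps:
l = 326725 (l = -28 + 7*46679 = -28 + 326753 = 326725)
l/8552 + X/850 = 326725/8552 + 16750/850 = 326725*(1/8552) + 16750*(1/850) = 326725/8552 + 335/17 = 8419245/145384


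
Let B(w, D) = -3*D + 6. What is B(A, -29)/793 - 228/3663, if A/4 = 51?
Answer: 53285/968253 ≈ 0.055032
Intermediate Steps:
A = 204 (A = 4*51 = 204)
B(w, D) = 6 - 3*D
B(A, -29)/793 - 228/3663 = (6 - 3*(-29))/793 - 228/3663 = (6 + 87)*(1/793) - 228*1/3663 = 93*(1/793) - 76/1221 = 93/793 - 76/1221 = 53285/968253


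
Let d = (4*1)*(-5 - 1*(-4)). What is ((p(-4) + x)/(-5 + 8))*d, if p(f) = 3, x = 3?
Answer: -8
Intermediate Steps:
d = -4 (d = 4*(-5 + 4) = 4*(-1) = -4)
((p(-4) + x)/(-5 + 8))*d = ((3 + 3)/(-5 + 8))*(-4) = (6/3)*(-4) = (6*(⅓))*(-4) = 2*(-4) = -8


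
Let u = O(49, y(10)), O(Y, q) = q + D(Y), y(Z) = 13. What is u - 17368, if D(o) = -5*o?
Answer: -17600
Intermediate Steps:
O(Y, q) = q - 5*Y
u = -232 (u = 13 - 5*49 = 13 - 245 = -232)
u - 17368 = -232 - 17368 = -17600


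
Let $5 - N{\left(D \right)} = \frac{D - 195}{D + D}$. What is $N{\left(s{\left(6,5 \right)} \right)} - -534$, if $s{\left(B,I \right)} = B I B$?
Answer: $\frac{12937}{24} \approx 539.04$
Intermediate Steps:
$s{\left(B,I \right)} = I B^{2}$
$N{\left(D \right)} = 5 - \frac{-195 + D}{2 D}$ ($N{\left(D \right)} = 5 - \frac{D - 195}{D + D} = 5 - \frac{-195 + D}{2 D}$)
$N{\left(s{\left(6,5 \right)} \right)} - -534 = \frac{3 \left(65 + 3 \cdot 5 \cdot 6^{2}\right)}{2 \cdot 5 \cdot 6^{2}} - -534 = \frac{3 \left(65 + 3 \cdot 5 \cdot 36\right)}{2 \cdot 5 \cdot 36} + 534 = \frac{3 \left(65 + 3 \cdot 180\right)}{2 \cdot 180} + 534 = \frac{3}{2} \cdot \frac{1}{180} \left(65 + 540\right) + 534 = \frac{3}{2} \cdot \frac{1}{180} \cdot 605 + 534 = \frac{121}{24} + 534 = \frac{12937}{24}$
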